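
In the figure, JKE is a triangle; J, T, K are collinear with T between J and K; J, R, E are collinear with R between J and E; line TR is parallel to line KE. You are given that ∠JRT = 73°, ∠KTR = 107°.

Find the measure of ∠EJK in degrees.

∠EJK = 34°

1. ∠JTR = 73°  [linear pair at T on JK]
2. ∠RJT = 34°  [△JTR]
3. ∠EJK = 34°  [T on JK, R on JE]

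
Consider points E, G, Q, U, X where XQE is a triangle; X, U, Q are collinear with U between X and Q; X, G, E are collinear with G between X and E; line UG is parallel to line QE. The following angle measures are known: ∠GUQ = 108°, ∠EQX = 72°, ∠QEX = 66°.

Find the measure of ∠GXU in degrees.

∠GXU = 42°

1. ∠GUX = 72°  [linear pair at U on XQ]
2. ∠UGX = 66°  [UG∥QE, corresponding at G]
3. ∠GXU = 42°  [△XUG]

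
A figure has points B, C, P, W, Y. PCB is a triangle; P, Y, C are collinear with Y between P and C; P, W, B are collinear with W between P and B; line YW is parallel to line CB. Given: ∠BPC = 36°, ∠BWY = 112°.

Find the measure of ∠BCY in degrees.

∠BCY = 76°

1. ∠WPY = 36°  [Y on PC, W on PB]
2. ∠PWY = 68°  [linear pair at W on PB]
3. ∠PYW = 76°  [△PYW]
4. ∠CYW = 104°  [linear pair at Y on PC]
5. ∠BCY = 76°  [YW∥CB, co-interior at C–Y]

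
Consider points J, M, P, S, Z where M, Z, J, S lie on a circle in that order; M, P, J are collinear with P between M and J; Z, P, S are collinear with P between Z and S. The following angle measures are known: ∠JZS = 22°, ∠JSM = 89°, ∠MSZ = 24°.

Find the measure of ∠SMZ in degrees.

∠SMZ = 87°

1. ∠JMS = 22°  [same arc JS]
2. ∠MJS = 69°  [△MJS]
3. ∠MZS = 69°  [same arc MS]
4. ∠SMZ = 87°  [△MZS]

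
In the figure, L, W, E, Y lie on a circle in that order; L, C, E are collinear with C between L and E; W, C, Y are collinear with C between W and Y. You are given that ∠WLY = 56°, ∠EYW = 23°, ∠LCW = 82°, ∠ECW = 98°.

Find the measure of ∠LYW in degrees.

1. ∠ELW = 23°  [same arc WE]
2. ∠LWY = 75°  [△LCW]
3. ∠LYW = 49°  [△LWY]

∠LYW = 49°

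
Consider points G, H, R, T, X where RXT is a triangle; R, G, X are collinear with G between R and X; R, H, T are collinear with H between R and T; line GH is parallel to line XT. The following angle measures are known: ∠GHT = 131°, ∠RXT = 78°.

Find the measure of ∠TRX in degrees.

1. ∠GHR = 49°  [linear pair at H on RT]
2. ∠HGR = 78°  [GH∥XT, corresponding at G]
3. ∠GRH = 53°  [△RGH]
4. ∠TRX = 53°  [G on RX, H on RT]

∠TRX = 53°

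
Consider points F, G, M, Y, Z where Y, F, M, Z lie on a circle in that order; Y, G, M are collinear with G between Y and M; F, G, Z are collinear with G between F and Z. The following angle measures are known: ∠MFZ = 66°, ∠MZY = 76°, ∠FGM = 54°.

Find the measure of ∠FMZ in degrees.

∠FMZ = 98°

1. ∠MYZ = 66°  [same arc MZ]
2. ∠YMZ = 38°  [△YMZ]
3. ∠YGZ = 54°  [vertical angles at G]
4. ∠FZY = 60°  [△YGZ]
5. ∠YFZ = 38°  [same arc YZ]
6. ∠FYZ = 82°  [△YFZ]
7. ∠FMZ = 98°  [cyclic YFMZ, opposite ∠Y+∠M]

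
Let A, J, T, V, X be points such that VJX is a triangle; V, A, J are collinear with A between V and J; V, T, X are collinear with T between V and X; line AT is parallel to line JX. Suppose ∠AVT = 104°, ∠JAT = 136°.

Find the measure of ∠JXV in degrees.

∠JXV = 32°

1. ∠TAV = 44°  [linear pair at A on VJ]
2. ∠ATV = 32°  [△VAT]
3. ∠JXV = 32°  [AT∥JX, corresponding at T]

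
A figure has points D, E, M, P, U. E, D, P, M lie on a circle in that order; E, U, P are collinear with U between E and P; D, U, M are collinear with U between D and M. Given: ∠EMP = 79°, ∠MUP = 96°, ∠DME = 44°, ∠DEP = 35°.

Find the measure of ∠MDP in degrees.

∠MDP = 52°

1. ∠DUE = 96°  [vertical angles at U]
2. ∠DPE = 44°  [same arc ED]
3. ∠DUP = 84°  [linear pair at U on EP]
4. ∠MDP = 52°  [△DUP]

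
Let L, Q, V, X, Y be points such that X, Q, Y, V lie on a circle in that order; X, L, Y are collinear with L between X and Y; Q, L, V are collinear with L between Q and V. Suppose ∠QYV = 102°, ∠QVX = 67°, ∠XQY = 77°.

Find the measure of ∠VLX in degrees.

1. ∠QXV = 78°  [cyclic XQYV, opposite ∠X+∠Y]
2. ∠VQX = 35°  [△XQV]
3. ∠XVY = 103°  [cyclic XQYV, opposite ∠Q+∠V]
4. ∠VYX = 35°  [same arc XV]
5. ∠VXY = 42°  [△XYV]
6. ∠VLX = 71°  [△XLV]

∠VLX = 71°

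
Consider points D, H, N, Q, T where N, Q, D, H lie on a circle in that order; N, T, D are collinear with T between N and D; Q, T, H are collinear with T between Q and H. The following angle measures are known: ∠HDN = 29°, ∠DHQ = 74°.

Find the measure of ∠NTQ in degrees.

1. ∠HQN = 29°  [same arc NH]
2. ∠DNQ = 74°  [same arc QD]
3. ∠NTQ = 77°  [△NTQ]

∠NTQ = 77°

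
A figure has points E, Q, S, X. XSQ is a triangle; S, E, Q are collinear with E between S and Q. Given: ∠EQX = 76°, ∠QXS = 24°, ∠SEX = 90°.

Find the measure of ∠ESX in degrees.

∠ESX = 80°

1. ∠SQX = 76°  [E on ray QS]
2. ∠QSX = 80°  [△XSQ]
3. ∠ESX = 80°  [E on ray SQ]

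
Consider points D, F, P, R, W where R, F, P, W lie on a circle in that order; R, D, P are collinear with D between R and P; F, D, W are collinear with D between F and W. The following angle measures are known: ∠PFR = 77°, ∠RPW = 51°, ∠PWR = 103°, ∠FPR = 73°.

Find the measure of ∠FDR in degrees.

1. ∠FRP = 30°  [△RFP]
2. ∠RFW = 51°  [same arc RW]
3. ∠FDR = 99°  [△RDF]

∠FDR = 99°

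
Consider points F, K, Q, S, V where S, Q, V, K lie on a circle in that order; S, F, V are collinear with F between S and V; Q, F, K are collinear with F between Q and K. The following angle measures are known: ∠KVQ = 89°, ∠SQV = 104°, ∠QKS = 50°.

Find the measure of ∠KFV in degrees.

1. ∠KSQ = 91°  [cyclic SQVK, opposite ∠S+∠V]
2. ∠QVS = 50°  [same arc SQ]
3. ∠KQS = 39°  [△SQK]
4. ∠QSV = 26°  [△SQV]
5. ∠KVS = 39°  [same arc SK]
6. ∠QKV = 26°  [same arc QV]
7. ∠KFV = 115°  [△VFK]

∠KFV = 115°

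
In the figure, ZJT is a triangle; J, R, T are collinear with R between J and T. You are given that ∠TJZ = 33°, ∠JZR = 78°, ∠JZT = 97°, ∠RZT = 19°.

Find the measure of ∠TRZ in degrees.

∠TRZ = 111°

1. ∠RJZ = 33°  [R on ray JT]
2. ∠JRZ = 69°  [△ZJR]
3. ∠TRZ = 111°  [linear pair at R on JT]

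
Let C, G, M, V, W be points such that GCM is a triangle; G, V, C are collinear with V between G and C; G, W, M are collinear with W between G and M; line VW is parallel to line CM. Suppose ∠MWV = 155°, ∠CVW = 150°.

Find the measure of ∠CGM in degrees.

∠CGM = 125°

1. ∠GWV = 25°  [linear pair at W on GM]
2. ∠GVW = 30°  [linear pair at V on GC]
3. ∠VGW = 125°  [△GVW]
4. ∠CGM = 125°  [V on GC, W on GM]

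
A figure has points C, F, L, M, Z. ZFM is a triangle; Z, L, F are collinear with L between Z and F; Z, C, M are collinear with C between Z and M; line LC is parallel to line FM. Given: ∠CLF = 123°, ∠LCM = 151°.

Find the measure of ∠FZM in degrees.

1. ∠CLZ = 57°  [linear pair at L on ZF]
2. ∠LCZ = 29°  [linear pair at C on ZM]
3. ∠CZL = 94°  [△ZLC]
4. ∠FZM = 94°  [L on ZF, C on ZM]

∠FZM = 94°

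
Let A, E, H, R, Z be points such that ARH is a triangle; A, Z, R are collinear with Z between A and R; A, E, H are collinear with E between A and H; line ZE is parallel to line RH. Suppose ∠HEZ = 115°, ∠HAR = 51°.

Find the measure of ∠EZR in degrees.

∠EZR = 116°

1. ∠AEZ = 65°  [linear pair at E on AH]
2. ∠EAZ = 51°  [Z on AR, E on AH]
3. ∠AZE = 64°  [△AZE]
4. ∠EZR = 116°  [linear pair at Z on AR]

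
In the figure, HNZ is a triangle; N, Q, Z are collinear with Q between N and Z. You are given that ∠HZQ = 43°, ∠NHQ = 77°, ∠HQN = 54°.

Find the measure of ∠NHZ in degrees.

∠NHZ = 88°

1. ∠HZN = 43°  [Q on ray ZN]
2. ∠HNQ = 49°  [△HNQ]
3. ∠HNZ = 49°  [Q on ray NZ]
4. ∠NHZ = 88°  [△HNZ]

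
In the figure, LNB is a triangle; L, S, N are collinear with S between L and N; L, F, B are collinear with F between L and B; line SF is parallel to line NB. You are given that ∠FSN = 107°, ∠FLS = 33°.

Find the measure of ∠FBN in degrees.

1. ∠FSL = 73°  [linear pair at S on LN]
2. ∠LFS = 74°  [△LSF]
3. ∠BFS = 106°  [linear pair at F on LB]
4. ∠FBN = 74°  [SF∥NB, co-interior at B–F]

∠FBN = 74°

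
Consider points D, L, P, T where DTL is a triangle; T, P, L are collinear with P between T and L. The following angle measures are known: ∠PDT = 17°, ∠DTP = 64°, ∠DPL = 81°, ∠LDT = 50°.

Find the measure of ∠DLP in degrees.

∠DLP = 66°

1. ∠DTL = 64°  [P on ray TL]
2. ∠DLT = 66°  [△DTL]
3. ∠DLP = 66°  [P on ray LT]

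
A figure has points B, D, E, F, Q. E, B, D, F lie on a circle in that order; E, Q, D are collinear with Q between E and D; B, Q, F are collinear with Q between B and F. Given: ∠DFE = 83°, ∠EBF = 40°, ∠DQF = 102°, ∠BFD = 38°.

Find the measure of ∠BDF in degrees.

∠BDF = 85°

1. ∠DBE = 97°  [cyclic EBDF, opposite ∠B+∠F]
2. ∠BQE = 102°  [vertical angles at Q]
3. ∠BED = 38°  [same arc BD]
4. ∠BDE = 45°  [△EBD]
5. ∠BQD = 78°  [linear pair at Q on ED]
6. ∠DBF = 57°  [△BQD]
7. ∠BDF = 85°  [△BDF]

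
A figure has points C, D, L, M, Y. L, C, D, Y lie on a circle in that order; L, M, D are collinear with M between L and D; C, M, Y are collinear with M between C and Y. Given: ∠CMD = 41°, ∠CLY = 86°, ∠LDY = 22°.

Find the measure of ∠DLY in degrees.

∠DLY = 67°

1. ∠LMY = 41°  [vertical angles at M]
2. ∠LCY = 22°  [same arc LY]
3. ∠CYL = 72°  [△LCY]
4. ∠DLY = 67°  [△LMY]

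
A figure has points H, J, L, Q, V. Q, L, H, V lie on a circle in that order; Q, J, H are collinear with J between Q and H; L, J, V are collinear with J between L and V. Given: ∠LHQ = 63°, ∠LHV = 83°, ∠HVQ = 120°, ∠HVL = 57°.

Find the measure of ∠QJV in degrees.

1. ∠LVQ = 63°  [same arc QL]
2. ∠HLV = 40°  [△LHV]
3. ∠HQV = 40°  [same arc HV]
4. ∠QJV = 77°  [△QJV]

∠QJV = 77°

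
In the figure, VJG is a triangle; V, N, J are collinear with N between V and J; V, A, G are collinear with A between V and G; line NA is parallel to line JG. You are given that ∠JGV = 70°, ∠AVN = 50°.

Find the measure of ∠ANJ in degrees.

∠ANJ = 120°

1. ∠NAV = 70°  [NA∥JG, corresponding at A]
2. ∠ANV = 60°  [△VNA]
3. ∠ANJ = 120°  [linear pair at N on VJ]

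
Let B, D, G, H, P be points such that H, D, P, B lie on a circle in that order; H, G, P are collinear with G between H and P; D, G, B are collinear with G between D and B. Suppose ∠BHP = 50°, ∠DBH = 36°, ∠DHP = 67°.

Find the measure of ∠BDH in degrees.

1. ∠BGH = 94°  [△HGB]
2. ∠DBP = 67°  [same arc DP]
3. ∠BGP = 86°  [linear pair at G on HP]
4. ∠BPH = 27°  [△PGB]
5. ∠BDH = 27°  [same arc HB]

∠BDH = 27°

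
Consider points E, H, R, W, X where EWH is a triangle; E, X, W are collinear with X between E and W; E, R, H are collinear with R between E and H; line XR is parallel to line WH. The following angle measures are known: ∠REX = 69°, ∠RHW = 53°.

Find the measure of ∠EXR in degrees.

∠EXR = 58°

1. ∠HEW = 69°  [X on EW, R on EH]
2. ∠EHW = 53°  [R on ray HE]
3. ∠EWH = 58°  [△EWH]
4. ∠EXR = 58°  [XR∥WH, corresponding at X]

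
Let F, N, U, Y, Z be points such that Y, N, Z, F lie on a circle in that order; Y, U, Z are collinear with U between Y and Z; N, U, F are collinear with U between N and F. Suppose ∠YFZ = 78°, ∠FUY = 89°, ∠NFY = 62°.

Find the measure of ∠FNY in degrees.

1. ∠YNZ = 102°  [cyclic YNZF, opposite ∠N+∠F]
2. ∠NUZ = 89°  [vertical angles at U]
3. ∠NZY = 62°  [same arc YN]
4. ∠NYZ = 16°  [△YNZ]
5. ∠NUY = 91°  [linear pair at U on YZ]
6. ∠FNY = 73°  [△YUN]

∠FNY = 73°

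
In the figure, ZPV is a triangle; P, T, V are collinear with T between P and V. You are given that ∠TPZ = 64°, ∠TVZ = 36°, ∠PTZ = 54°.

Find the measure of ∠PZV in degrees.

1. ∠VPZ = 64°  [T on ray PV]
2. ∠PVZ = 36°  [T on ray VP]
3. ∠PZV = 80°  [△ZPV]

∠PZV = 80°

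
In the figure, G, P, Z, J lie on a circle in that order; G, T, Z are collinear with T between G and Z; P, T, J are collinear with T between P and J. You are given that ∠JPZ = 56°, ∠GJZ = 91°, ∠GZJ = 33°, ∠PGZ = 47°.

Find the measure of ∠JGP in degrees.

∠JGP = 103°

1. ∠PJZ = 47°  [same arc PZ]
2. ∠JZP = 77°  [△PZJ]
3. ∠JGP = 103°  [cyclic GPZJ, opposite ∠G+∠Z]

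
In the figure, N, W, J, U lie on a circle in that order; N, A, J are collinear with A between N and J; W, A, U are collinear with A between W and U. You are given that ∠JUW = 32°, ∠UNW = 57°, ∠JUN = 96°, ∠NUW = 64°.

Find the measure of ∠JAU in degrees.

1. ∠JNW = 32°  [same arc WJ]
2. ∠NWU = 59°  [△NWU]
3. ∠NAW = 89°  [△NAW]
4. ∠JAU = 89°  [vertical angles at A]

∠JAU = 89°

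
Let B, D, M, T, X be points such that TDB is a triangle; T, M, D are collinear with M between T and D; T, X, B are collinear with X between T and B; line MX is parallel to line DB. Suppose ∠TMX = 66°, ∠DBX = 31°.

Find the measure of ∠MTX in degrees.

1. ∠BDT = 66°  [MX∥DB, corresponding at M]
2. ∠DBT = 31°  [X on ray BT]
3. ∠BTD = 83°  [△TDB]
4. ∠MTX = 83°  [M on TD, X on TB]

∠MTX = 83°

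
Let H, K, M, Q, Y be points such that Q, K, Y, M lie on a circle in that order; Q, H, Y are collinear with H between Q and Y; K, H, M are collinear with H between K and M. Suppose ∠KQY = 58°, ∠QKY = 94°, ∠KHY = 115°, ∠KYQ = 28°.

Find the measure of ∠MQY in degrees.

∠MQY = 37°

1. ∠MHQ = 115°  [vertical angles at H]
2. ∠KMQ = 28°  [same arc QK]
3. ∠MQY = 37°  [△QHM]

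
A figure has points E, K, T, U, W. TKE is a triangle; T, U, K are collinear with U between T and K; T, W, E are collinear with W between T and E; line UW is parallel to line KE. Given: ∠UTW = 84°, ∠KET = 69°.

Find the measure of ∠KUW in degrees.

∠KUW = 153°

1. ∠ETK = 84°  [U on TK, W on TE]
2. ∠EKT = 27°  [△TKE]
3. ∠TUW = 27°  [UW∥KE, corresponding at U]
4. ∠KUW = 153°  [linear pair at U on TK]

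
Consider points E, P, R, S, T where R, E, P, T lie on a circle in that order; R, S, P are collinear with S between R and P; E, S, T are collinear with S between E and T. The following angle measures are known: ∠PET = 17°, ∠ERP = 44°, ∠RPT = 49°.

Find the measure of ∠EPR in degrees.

1. ∠PRT = 17°  [same arc PT]
2. ∠PTR = 114°  [△RPT]
3. ∠PER = 66°  [cyclic REPT, opposite ∠E+∠T]
4. ∠EPR = 70°  [△REP]

∠EPR = 70°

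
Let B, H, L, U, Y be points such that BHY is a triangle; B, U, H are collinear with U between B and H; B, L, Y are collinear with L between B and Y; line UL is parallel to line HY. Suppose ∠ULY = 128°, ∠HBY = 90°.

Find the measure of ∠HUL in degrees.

1. ∠BLU = 52°  [linear pair at L on BY]
2. ∠LBU = 90°  [U on BH, L on BY]
3. ∠BUL = 38°  [△BUL]
4. ∠HUL = 142°  [linear pair at U on BH]

∠HUL = 142°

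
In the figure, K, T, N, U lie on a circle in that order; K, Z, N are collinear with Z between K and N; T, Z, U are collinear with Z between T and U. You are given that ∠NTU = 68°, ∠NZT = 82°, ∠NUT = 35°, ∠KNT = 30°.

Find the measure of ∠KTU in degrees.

∠KTU = 47°

1. ∠KZT = 98°  [linear pair at Z on KN]
2. ∠NKT = 35°  [same arc TN]
3. ∠KTU = 47°  [△KZT]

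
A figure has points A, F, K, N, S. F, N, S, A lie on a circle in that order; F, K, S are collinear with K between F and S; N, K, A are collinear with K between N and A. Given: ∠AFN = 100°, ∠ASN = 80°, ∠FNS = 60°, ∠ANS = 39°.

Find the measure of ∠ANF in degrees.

1. ∠FAS = 120°  [cyclic FNSA, opposite ∠N+∠A]
2. ∠AFS = 39°  [same arc SA]
3. ∠ASF = 21°  [△FSA]
4. ∠ANF = 21°  [same arc FA]

∠ANF = 21°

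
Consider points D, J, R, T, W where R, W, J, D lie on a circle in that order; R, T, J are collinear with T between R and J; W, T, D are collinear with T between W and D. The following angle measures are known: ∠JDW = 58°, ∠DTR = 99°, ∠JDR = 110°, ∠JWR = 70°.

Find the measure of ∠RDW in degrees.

1. ∠JRW = 58°  [same arc WJ]
2. ∠RJW = 52°  [△RWJ]
3. ∠RDW = 52°  [same arc RW]

∠RDW = 52°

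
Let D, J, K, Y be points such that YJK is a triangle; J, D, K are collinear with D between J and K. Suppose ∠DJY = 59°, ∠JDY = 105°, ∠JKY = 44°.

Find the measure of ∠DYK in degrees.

∠DYK = 61°

1. ∠KDY = 75°  [linear pair at D on JK]
2. ∠DKY = 44°  [D on ray KJ]
3. ∠DYK = 61°  [△YDK]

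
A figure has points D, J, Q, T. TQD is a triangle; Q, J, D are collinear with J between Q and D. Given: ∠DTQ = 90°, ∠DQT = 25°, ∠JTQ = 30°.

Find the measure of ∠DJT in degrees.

1. ∠JQT = 25°  [J on ray QD]
2. ∠QJT = 125°  [△TQJ]
3. ∠DJT = 55°  [linear pair at J on QD]

∠DJT = 55°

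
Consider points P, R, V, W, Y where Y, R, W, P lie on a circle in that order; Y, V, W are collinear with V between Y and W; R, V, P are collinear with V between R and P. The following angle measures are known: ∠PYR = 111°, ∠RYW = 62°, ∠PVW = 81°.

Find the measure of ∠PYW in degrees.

1. ∠PWR = 69°  [cyclic YRWP, opposite ∠Y+∠W]
2. ∠RPW = 62°  [same arc RW]
3. ∠PRW = 49°  [△RWP]
4. ∠PYW = 49°  [same arc WP]

∠PYW = 49°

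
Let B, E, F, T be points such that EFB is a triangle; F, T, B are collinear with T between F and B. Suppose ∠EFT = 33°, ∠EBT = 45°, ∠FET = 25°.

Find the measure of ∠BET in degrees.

∠BET = 77°

1. ∠ETF = 122°  [△EFT]
2. ∠BTE = 58°  [linear pair at T on FB]
3. ∠BET = 77°  [△ETB]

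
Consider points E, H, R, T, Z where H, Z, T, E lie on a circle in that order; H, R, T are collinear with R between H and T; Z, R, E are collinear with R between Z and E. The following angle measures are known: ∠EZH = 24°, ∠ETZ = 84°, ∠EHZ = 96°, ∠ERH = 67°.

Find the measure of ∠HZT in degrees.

∠HZT = 77°

1. ∠ETH = 24°  [same arc HE]
2. ∠HEZ = 60°  [△HZE]
3. ∠EHT = 53°  [△HRE]
4. ∠HET = 103°  [△HTE]
5. ∠HZT = 77°  [cyclic HZTE, opposite ∠Z+∠E]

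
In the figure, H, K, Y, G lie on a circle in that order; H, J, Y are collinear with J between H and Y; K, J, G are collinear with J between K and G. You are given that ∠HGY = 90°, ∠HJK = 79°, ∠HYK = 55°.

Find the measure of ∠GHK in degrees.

∠GHK = 59°

1. ∠HKY = 90°  [cyclic HKYG, opposite ∠K+∠G]
2. ∠HGK = 55°  [same arc HK]
3. ∠KHY = 35°  [△HKY]
4. ∠GKH = 66°  [△HJK]
5. ∠GHK = 59°  [△HKG]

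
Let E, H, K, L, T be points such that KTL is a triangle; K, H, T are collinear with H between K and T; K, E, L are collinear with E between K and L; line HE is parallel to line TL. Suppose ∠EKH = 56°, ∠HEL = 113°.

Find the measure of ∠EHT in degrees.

1. ∠HEK = 67°  [linear pair at E on KL]
2. ∠EHK = 57°  [△KHE]
3. ∠EHT = 123°  [linear pair at H on KT]

∠EHT = 123°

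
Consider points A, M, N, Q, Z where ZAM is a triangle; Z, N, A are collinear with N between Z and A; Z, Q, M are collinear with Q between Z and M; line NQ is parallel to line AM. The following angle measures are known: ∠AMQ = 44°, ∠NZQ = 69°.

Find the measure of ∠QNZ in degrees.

1. ∠AMZ = 44°  [Q on ray MZ]
2. ∠AZM = 69°  [N on ZA, Q on ZM]
3. ∠MAZ = 67°  [△ZAM]
4. ∠QNZ = 67°  [NQ∥AM, corresponding at N]

∠QNZ = 67°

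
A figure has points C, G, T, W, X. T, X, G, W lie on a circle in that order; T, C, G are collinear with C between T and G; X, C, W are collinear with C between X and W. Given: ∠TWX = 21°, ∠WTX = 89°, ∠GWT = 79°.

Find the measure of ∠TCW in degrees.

∠TCW = 128°

1. ∠TXW = 70°  [△TXW]
2. ∠TGW = 70°  [same arc TW]
3. ∠GTW = 31°  [△TGW]
4. ∠TCW = 128°  [△TCW]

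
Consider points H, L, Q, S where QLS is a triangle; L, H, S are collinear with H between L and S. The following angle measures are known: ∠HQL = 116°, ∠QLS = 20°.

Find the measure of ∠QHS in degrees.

∠QHS = 136°

1. ∠HLQ = 20°  [H on ray LS]
2. ∠LHQ = 44°  [△QLH]
3. ∠QHS = 136°  [linear pair at H on LS]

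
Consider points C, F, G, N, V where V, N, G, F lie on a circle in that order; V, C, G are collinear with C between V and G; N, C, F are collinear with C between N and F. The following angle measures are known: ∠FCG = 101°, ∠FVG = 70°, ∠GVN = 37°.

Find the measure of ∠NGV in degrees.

1. ∠NCV = 101°  [vertical angles at C]
2. ∠FNG = 70°  [same arc GF]
3. ∠GCN = 79°  [linear pair at C on VG]
4. ∠NGV = 31°  [△NCG]

∠NGV = 31°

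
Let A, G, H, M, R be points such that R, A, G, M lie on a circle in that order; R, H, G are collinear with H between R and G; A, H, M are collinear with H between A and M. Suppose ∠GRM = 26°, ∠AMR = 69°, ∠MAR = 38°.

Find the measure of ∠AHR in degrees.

∠AHR = 95°

1. ∠GAM = 26°  [same arc GM]
2. ∠AGR = 69°  [same arc RA]
3. ∠AHG = 85°  [△AHG]
4. ∠AHR = 95°  [linear pair at H on RG]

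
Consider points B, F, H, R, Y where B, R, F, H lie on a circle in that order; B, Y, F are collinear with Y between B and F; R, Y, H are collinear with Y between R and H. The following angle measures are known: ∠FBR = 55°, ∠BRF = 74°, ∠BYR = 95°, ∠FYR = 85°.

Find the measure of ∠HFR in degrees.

1. ∠FHR = 55°  [same arc RF]
2. ∠BFR = 51°  [△BRF]
3. ∠FRH = 44°  [△RYF]
4. ∠HFR = 81°  [△RFH]

∠HFR = 81°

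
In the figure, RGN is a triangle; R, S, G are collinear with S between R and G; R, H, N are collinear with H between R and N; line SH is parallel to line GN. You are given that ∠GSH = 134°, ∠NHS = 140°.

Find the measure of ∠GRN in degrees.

1. ∠HSR = 46°  [linear pair at S on RG]
2. ∠RHS = 40°  [linear pair at H on RN]
3. ∠HRS = 94°  [△RSH]
4. ∠GRN = 94°  [S on RG, H on RN]

∠GRN = 94°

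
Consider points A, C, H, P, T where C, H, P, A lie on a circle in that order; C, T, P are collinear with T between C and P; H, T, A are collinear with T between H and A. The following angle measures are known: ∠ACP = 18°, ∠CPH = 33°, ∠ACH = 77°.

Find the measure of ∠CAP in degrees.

∠CAP = 92°

1. ∠CAH = 33°  [same arc CH]
2. ∠AHC = 70°  [△CHA]
3. ∠APC = 70°  [same arc CA]
4. ∠CAP = 92°  [△CPA]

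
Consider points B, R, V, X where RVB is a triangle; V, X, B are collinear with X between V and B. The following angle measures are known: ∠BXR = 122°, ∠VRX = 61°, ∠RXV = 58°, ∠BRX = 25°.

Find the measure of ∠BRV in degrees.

∠BRV = 86°

1. ∠RBX = 33°  [△RXB]
2. ∠RVX = 61°  [△RVX]
3. ∠RBV = 33°  [X on ray BV]
4. ∠BVR = 61°  [X on ray VB]
5. ∠BRV = 86°  [△RVB]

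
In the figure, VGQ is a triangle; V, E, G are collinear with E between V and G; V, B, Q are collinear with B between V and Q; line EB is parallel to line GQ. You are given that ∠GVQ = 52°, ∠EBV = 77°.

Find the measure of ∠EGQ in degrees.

1. ∠BVE = 52°  [E on VG, B on VQ]
2. ∠BEV = 51°  [△VEB]
3. ∠BEG = 129°  [linear pair at E on VG]
4. ∠EGQ = 51°  [EB∥GQ, co-interior at G–E]

∠EGQ = 51°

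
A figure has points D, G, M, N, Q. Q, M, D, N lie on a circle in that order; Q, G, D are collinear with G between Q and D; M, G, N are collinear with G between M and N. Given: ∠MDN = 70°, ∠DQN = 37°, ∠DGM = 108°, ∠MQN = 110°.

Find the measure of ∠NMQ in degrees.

∠NMQ = 35°

1. ∠NGQ = 108°  [vertical angles at G]
2. ∠MNQ = 35°  [△QGN]
3. ∠NMQ = 35°  [△QMN]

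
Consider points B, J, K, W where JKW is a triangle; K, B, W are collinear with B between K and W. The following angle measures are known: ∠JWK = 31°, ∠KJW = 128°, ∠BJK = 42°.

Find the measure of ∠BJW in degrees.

1. ∠JKW = 21°  [△JKW]
2. ∠BWJ = 31°  [B on ray WK]
3. ∠BKJ = 21°  [B on ray KW]
4. ∠JBK = 117°  [△JKB]
5. ∠JBW = 63°  [linear pair at B on KW]
6. ∠BJW = 86°  [△JBW]

∠BJW = 86°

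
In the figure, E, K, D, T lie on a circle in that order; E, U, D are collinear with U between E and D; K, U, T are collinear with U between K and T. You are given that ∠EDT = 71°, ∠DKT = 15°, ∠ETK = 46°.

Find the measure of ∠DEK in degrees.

1. ∠DET = 15°  [same arc DT]
2. ∠EDK = 46°  [same arc EK]
3. ∠DTE = 94°  [△EDT]
4. ∠DKE = 86°  [cyclic EKDT, opposite ∠K+∠T]
5. ∠DEK = 48°  [△EKD]

∠DEK = 48°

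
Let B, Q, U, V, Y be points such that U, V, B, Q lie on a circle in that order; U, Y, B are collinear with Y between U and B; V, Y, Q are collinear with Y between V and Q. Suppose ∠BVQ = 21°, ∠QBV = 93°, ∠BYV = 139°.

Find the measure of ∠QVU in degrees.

1. ∠BUQ = 21°  [same arc BQ]
2. ∠QUV = 87°  [cyclic UVBQ, opposite ∠U+∠B]
3. ∠QYU = 139°  [vertical angles at Y]
4. ∠UQV = 20°  [△UYQ]
5. ∠QVU = 73°  [△UVQ]

∠QVU = 73°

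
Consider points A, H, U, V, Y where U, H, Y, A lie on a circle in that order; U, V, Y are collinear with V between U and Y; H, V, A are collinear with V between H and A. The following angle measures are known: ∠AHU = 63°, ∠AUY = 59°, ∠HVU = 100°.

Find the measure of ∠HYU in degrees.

∠HYU = 41°

1. ∠AHY = 59°  [same arc YA]
2. ∠HVY = 80°  [linear pair at V on UY]
3. ∠HYU = 41°  [△HVY]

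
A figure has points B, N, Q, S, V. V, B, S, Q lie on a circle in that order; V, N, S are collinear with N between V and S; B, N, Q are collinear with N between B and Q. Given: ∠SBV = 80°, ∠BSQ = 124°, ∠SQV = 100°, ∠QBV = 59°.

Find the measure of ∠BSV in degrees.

∠BSV = 65°

1. ∠BVQ = 56°  [cyclic VBSQ, opposite ∠V+∠S]
2. ∠BQV = 65°  [△VBQ]
3. ∠BSV = 65°  [same arc VB]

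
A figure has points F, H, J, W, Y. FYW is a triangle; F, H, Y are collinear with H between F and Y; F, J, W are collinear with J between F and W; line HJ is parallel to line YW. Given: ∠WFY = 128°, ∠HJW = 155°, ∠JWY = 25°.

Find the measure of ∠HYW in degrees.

∠HYW = 27°

1. ∠FWY = 25°  [J on ray WF]
2. ∠FYW = 27°  [△FYW]
3. ∠HYW = 27°  [H on ray YF]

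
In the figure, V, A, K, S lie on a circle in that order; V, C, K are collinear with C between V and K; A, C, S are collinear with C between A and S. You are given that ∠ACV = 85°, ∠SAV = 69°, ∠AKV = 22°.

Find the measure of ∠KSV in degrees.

1. ∠AVK = 26°  [△VCA]
2. ∠KAV = 132°  [△VAK]
3. ∠KSV = 48°  [cyclic VAKS, opposite ∠A+∠S]

∠KSV = 48°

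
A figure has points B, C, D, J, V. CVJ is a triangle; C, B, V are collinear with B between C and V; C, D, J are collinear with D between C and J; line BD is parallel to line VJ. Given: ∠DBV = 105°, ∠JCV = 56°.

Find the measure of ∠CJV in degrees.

1. ∠CBD = 75°  [linear pair at B on CV]
2. ∠BCD = 56°  [B on CV, D on CJ]
3. ∠BDC = 49°  [△CBD]
4. ∠CJV = 49°  [BD∥VJ, corresponding at D]

∠CJV = 49°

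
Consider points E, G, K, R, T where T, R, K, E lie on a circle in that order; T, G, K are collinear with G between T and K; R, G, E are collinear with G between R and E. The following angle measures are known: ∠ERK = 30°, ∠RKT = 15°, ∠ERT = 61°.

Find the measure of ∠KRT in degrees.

1. ∠ETK = 30°  [same arc KE]
2. ∠EKT = 61°  [same arc TE]
3. ∠KET = 89°  [△TKE]
4. ∠KRT = 91°  [cyclic TRKE, opposite ∠R+∠E]

∠KRT = 91°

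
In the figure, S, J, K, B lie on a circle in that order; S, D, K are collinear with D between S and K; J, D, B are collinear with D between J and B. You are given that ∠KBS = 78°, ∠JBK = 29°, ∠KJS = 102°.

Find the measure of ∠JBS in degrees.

1. ∠JSK = 29°  [same arc JK]
2. ∠JKS = 49°  [△SJK]
3. ∠JBS = 49°  [same arc SJ]

∠JBS = 49°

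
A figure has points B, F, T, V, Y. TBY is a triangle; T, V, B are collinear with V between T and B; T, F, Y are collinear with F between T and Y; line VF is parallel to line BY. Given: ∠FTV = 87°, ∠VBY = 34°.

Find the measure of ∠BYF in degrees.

∠BYF = 59°

1. ∠BTY = 87°  [V on TB, F on TY]
2. ∠TBY = 34°  [V on ray BT]
3. ∠BYT = 59°  [△TBY]
4. ∠BYF = 59°  [F on ray YT]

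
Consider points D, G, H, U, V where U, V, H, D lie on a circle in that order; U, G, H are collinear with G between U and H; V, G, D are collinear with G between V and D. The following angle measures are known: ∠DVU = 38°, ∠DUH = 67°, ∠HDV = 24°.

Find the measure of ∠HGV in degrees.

∠HGV = 62°

1. ∠DHU = 38°  [same arc UD]
2. ∠DVH = 67°  [same arc HD]
3. ∠HDU = 75°  [△UHD]
4. ∠HUV = 24°  [same arc VH]
5. ∠HVU = 105°  [cyclic UVHD, opposite ∠V+∠D]
6. ∠UHV = 51°  [△UVH]
7. ∠HGV = 62°  [△VGH]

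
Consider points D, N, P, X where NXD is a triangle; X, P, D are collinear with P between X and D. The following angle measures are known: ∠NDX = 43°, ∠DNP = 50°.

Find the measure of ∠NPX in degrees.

∠NPX = 93°

1. ∠NDP = 43°  [P on ray DX]
2. ∠DPN = 87°  [△NPD]
3. ∠NPX = 93°  [linear pair at P on XD]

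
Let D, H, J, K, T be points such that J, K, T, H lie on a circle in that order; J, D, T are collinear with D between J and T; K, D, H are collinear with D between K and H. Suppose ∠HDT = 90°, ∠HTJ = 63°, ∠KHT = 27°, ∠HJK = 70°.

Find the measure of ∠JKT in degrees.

∠JKT = 106°

1. ∠HKJ = 63°  [same arc JH]
2. ∠KJT = 27°  [same arc KT]
3. ∠JHK = 47°  [△JKH]
4. ∠JTK = 47°  [same arc JK]
5. ∠JKT = 106°  [△JKT]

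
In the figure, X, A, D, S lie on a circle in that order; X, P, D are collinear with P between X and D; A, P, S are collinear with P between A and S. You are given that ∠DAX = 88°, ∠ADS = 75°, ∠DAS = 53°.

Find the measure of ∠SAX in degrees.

1. ∠DSX = 92°  [cyclic XADS, opposite ∠A+∠S]
2. ∠DXS = 53°  [same arc DS]
3. ∠SDX = 35°  [△XDS]
4. ∠SAX = 35°  [same arc XS]

∠SAX = 35°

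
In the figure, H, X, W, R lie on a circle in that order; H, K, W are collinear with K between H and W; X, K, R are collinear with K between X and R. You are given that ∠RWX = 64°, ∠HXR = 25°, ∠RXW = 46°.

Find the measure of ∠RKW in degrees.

1. ∠WRX = 70°  [△XWR]
2. ∠HWR = 25°  [same arc HR]
3. ∠RKW = 85°  [△WKR]

∠RKW = 85°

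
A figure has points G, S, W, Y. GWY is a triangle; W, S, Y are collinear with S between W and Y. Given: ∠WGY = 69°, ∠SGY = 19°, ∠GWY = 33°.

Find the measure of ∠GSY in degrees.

∠GSY = 83°

1. ∠GYW = 78°  [△GWY]
2. ∠GYS = 78°  [S on ray YW]
3. ∠GSY = 83°  [△GSY]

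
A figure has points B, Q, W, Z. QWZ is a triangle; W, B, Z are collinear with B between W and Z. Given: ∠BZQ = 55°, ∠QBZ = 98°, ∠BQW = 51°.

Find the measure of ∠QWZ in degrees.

1. ∠QBW = 82°  [linear pair at B on WZ]
2. ∠BWQ = 47°  [△QWB]
3. ∠QWZ = 47°  [B on ray WZ]

∠QWZ = 47°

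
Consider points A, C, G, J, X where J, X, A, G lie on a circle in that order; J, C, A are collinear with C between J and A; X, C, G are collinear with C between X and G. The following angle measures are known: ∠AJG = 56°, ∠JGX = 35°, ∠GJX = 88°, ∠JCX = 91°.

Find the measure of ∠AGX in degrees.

1. ∠AXG = 56°  [same arc AG]
2. ∠GAX = 92°  [cyclic JXAG, opposite ∠J+∠A]
3. ∠AGX = 32°  [△XAG]

∠AGX = 32°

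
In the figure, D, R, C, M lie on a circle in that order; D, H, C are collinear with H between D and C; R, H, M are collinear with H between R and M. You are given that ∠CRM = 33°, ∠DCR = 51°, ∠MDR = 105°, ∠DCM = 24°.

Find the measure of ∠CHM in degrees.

1. ∠CDM = 33°  [same arc CM]
2. ∠DMR = 51°  [same arc DR]
3. ∠DHM = 96°  [△DHM]
4. ∠CHM = 84°  [linear pair at H on DC]

∠CHM = 84°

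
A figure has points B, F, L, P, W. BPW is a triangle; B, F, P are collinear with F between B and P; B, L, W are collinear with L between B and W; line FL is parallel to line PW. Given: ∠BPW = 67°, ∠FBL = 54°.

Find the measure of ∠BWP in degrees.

∠BWP = 59°

1. ∠BFL = 67°  [FL∥PW, corresponding at F]
2. ∠BLF = 59°  [△BFL]
3. ∠BWP = 59°  [FL∥PW, corresponding at L]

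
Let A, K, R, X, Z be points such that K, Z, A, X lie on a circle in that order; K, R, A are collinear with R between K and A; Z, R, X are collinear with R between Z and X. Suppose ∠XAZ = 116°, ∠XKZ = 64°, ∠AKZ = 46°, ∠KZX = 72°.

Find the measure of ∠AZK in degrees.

1. ∠KXZ = 44°  [△KZX]
2. ∠KAZ = 44°  [same arc KZ]
3. ∠AZK = 90°  [△KZA]

∠AZK = 90°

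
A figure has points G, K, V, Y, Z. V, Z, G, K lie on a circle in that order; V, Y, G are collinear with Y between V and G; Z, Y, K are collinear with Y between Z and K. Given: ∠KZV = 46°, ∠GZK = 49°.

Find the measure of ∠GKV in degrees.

1. ∠KGV = 46°  [same arc VK]
2. ∠GVK = 49°  [same arc GK]
3. ∠GKV = 85°  [△VGK]

∠GKV = 85°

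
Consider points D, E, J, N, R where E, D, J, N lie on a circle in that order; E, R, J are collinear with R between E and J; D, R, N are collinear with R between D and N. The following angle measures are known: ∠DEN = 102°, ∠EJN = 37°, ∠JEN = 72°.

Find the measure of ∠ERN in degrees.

1. ∠EDN = 37°  [same arc EN]
2. ∠DNE = 41°  [△EDN]
3. ∠ERN = 67°  [△ERN]

∠ERN = 67°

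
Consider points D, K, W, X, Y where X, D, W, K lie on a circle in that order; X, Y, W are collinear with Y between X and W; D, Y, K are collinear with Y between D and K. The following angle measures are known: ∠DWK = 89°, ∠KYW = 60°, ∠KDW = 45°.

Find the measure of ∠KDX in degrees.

∠KDX = 74°

1. ∠DKW = 46°  [△DWK]
2. ∠DYX = 60°  [vertical angles at Y]
3. ∠DXW = 46°  [same arc DW]
4. ∠KDX = 74°  [△XYD]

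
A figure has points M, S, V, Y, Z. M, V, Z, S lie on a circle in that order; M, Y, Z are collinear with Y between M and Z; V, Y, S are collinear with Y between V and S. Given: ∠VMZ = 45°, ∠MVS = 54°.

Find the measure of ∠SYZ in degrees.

1. ∠VSZ = 45°  [same arc VZ]
2. ∠MZS = 54°  [same arc MS]
3. ∠SYZ = 81°  [△ZYS]

∠SYZ = 81°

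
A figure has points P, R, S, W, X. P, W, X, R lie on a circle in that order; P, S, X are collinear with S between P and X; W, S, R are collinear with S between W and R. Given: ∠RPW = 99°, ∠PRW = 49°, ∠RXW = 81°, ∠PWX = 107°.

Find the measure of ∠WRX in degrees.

1. ∠PXW = 49°  [same arc PW]
2. ∠WPX = 24°  [△PWX]
3. ∠WRX = 24°  [same arc WX]

∠WRX = 24°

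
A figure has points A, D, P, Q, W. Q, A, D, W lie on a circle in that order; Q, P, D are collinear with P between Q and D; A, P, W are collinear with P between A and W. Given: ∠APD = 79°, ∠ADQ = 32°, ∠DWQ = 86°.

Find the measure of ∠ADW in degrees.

∠ADW = 57°

1. ∠DAW = 69°  [△APD]
2. ∠DAQ = 94°  [cyclic QADW, opposite ∠A+∠W]
3. ∠AQD = 54°  [△QAD]
4. ∠AWD = 54°  [same arc AD]
5. ∠ADW = 57°  [△ADW]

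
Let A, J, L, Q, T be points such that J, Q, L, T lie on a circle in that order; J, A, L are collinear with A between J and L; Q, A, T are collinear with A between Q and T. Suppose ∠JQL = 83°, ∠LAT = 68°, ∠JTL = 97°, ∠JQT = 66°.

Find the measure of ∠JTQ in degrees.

1. ∠JAT = 112°  [linear pair at A on JL]
2. ∠JLT = 66°  [same arc JT]
3. ∠LJT = 17°  [△JLT]
4. ∠JTQ = 51°  [△JAT]

∠JTQ = 51°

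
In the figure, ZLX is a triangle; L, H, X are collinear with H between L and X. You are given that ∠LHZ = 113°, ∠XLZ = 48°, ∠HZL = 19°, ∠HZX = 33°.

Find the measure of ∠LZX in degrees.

1. ∠XHZ = 67°  [linear pair at H on LX]
2. ∠HXZ = 80°  [△ZHX]
3. ∠LXZ = 80°  [H on ray XL]
4. ∠LZX = 52°  [△ZLX]

∠LZX = 52°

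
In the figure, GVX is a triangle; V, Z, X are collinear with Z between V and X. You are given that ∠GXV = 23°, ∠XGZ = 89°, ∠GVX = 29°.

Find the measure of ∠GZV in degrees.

∠GZV = 112°

1. ∠GXZ = 23°  [Z on ray XV]
2. ∠GZX = 68°  [△GZX]
3. ∠GZV = 112°  [linear pair at Z on VX]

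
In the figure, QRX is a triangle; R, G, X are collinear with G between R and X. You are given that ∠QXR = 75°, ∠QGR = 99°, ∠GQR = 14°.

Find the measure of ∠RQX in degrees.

1. ∠GRQ = 67°  [△QRG]
2. ∠QRX = 67°  [G on ray RX]
3. ∠RQX = 38°  [△QRX]

∠RQX = 38°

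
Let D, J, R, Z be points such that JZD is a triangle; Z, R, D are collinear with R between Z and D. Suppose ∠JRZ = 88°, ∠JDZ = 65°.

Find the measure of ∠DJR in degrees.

1. ∠DRJ = 92°  [linear pair at R on ZD]
2. ∠JDR = 65°  [R on ray DZ]
3. ∠DJR = 23°  [△JRD]

∠DJR = 23°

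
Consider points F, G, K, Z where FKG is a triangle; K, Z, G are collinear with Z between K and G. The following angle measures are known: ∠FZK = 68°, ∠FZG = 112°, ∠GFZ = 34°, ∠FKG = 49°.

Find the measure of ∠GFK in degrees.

1. ∠FGZ = 34°  [△FZG]
2. ∠FGK = 34°  [Z on ray GK]
3. ∠GFK = 97°  [△FKG]

∠GFK = 97°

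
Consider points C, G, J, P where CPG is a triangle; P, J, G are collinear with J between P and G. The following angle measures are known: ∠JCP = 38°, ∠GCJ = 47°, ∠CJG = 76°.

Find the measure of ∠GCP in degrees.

1. ∠CGJ = 57°  [△CJG]
2. ∠CJP = 104°  [linear pair at J on PG]
3. ∠CGP = 57°  [J on ray GP]
4. ∠CPJ = 38°  [△CPJ]
5. ∠CPG = 38°  [J on ray PG]
6. ∠GCP = 85°  [△CPG]

∠GCP = 85°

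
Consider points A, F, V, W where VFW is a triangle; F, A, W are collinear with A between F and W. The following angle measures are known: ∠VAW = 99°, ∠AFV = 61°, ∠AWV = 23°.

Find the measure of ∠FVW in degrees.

1. ∠VFW = 61°  [A on ray FW]
2. ∠FWV = 23°  [A on ray WF]
3. ∠FVW = 96°  [△VFW]

∠FVW = 96°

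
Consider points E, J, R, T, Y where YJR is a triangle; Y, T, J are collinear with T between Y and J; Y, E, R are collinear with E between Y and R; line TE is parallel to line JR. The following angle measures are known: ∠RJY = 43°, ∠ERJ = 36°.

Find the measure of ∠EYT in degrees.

1. ∠JRY = 36°  [E on ray RY]
2. ∠JYR = 101°  [△YJR]
3. ∠EYT = 101°  [T on YJ, E on YR]

∠EYT = 101°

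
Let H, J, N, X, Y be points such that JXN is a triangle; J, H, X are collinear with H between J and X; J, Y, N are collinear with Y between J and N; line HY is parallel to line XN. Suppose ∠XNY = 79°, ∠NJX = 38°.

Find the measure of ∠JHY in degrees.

∠JHY = 63°

1. ∠JNX = 79°  [Y on ray NJ]
2. ∠JXN = 63°  [△JXN]
3. ∠JHY = 63°  [HY∥XN, corresponding at H]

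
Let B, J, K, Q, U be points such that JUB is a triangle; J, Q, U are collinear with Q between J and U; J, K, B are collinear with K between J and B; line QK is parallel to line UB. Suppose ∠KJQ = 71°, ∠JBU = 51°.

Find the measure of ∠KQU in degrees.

∠KQU = 122°

1. ∠BJU = 71°  [Q on JU, K on JB]
2. ∠BUJ = 58°  [△JUB]
3. ∠JQK = 58°  [QK∥UB, corresponding at Q]
4. ∠KQU = 122°  [linear pair at Q on JU]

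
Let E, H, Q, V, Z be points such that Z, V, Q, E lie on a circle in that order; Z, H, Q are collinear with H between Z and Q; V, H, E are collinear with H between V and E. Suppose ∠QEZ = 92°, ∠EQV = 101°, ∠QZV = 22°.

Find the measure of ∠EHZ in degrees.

∠EHZ = 53°

1. ∠QVZ = 88°  [cyclic ZVQE, opposite ∠V+∠E]
2. ∠QEV = 22°  [same arc VQ]
3. ∠VQZ = 70°  [△ZVQ]
4. ∠EVQ = 57°  [△VQE]
5. ∠VEZ = 70°  [same arc ZV]
6. ∠EZQ = 57°  [same arc QE]
7. ∠EHZ = 53°  [△ZHE]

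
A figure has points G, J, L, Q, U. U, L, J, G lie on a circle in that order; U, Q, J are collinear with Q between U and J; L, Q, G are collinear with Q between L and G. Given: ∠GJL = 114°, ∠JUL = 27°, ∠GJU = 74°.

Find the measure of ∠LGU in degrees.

∠LGU = 40°

1. ∠GUL = 66°  [cyclic ULJG, opposite ∠U+∠J]
2. ∠GLU = 74°  [same arc UG]
3. ∠LGU = 40°  [△ULG]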